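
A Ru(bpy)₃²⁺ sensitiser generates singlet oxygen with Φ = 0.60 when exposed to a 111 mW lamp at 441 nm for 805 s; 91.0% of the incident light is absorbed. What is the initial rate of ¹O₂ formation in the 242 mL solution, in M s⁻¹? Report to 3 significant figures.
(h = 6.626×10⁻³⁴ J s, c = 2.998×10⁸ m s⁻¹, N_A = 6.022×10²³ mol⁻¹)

9.23×10⁻⁷ M s⁻¹

Photon energy at 441 nm: hc/λ = (6.626×10⁻³⁴)(2.998×10⁸)/(441×10⁻⁹) = 4.504×10⁻¹⁹ J.
Energy delivered: (111 mW)(805 s) = 89.36 J.
Photons incident: 89.36 / 4.504×10⁻¹⁹ = 1.984×10²⁰, i.e. 1.984×10²⁰/6.022×10²³ = 3.295×10⁻⁴ mol.
Photons absorbed: 0.910 × 3.295×10⁻⁴ = 2.998×10⁻⁴ mol.
Product formed: 0.60 × 2.998×10⁻⁴ = 1.799×10⁻⁴ mol.
Rate: 1.799×10⁻⁴ mol / (805 s × 0.242 L) = 9.23×10⁻⁷ M s⁻¹.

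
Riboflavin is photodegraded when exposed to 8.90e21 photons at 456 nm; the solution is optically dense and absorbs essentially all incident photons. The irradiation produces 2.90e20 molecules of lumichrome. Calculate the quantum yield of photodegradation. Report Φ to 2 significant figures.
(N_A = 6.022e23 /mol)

Product: 2.90e20 / 6.022e23 = 4.816e-4 mol.
Moles of photons: 8.90e21 / 6.022e23 = 0.01478 mol.
Φ = 4.816e-4 mol / 0.01478 mol photons = 0.033.

Φ = 0.033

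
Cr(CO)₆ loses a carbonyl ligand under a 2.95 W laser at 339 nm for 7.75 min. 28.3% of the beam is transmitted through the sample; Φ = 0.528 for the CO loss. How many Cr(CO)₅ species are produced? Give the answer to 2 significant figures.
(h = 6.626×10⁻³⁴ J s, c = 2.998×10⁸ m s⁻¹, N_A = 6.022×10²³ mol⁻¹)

Photon energy at 339 nm: hc/λ = (6.626×10⁻³⁴)(2.998×10⁸)/(339×10⁻⁹) = 5.860×10⁻¹⁹ J.
Energy delivered: (2.95 W)(465 s) = 1372 J.
Photons incident: 1372 / 5.860×10⁻¹⁹ = 2.341×10²¹, i.e. 2.341×10²¹/6.022×10²³ = 0.003887 mol.
Fraction absorbed: 1 − 28.3/100 = 0.7170.
Photons absorbed: 0.7170 × 0.003887 = 0.002787 mol.
Product: Φ × n_abs = 0.528 × 0.002787 = 0.001472 mol.
As a count: 0.001472 × 6.022×10²³ = 8.9×10²⁰.

8.9×10²⁰ species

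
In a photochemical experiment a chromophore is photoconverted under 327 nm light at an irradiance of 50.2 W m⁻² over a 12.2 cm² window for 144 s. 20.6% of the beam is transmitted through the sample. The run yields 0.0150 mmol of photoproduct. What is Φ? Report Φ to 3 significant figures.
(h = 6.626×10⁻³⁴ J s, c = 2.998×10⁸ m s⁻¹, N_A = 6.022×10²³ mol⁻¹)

Product: 0.0150 mmol = 1.50×10⁻⁵ mol.
Photon energy at 327 nm: hc/λ = (6.626×10⁻³⁴)(2.998×10⁸)/(327×10⁻⁹) = 6.075×10⁻¹⁹ J.
Energy delivered: (50.2 W m⁻²)(12.2×10⁻⁴ m²)(144 s) = 8.819 J.
Photons incident: 8.819 / 6.075×10⁻¹⁹ = 1.452×10¹⁹, i.e. 1.452×10¹⁹/6.022×10²³ = 2.411×10⁻⁵ mol.
Fraction absorbed: 1 − 20.6/100 = 0.7940.
Photons absorbed: 0.7940 × 2.411×10⁻⁵ = 1.914×10⁻⁵ mol.
Φ = 1.50×10⁻⁵ mol / 1.914×10⁻⁵ mol photons = 0.784.

Φ = 0.784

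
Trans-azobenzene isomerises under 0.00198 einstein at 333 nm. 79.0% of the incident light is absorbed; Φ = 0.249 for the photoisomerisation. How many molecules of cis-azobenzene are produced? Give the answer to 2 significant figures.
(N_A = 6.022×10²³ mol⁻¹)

2.3×10²⁰ molecules

Photons absorbed: 0.790 × 0.00198 = 0.001564 mol.
Product: Φ × n_abs = 0.249 × 0.001564 = 3.894×10⁻⁴ mol.
As a count: 3.894×10⁻⁴ × 6.022×10²³ = 2.3×10²⁰.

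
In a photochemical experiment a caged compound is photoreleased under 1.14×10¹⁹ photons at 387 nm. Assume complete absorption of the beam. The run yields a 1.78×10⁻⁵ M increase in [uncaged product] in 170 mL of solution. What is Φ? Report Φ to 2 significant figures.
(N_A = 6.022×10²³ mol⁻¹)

Φ = 0.16

Product: (1.78×10⁻⁵ M)(0.17 L) = 3.026×10⁻⁶ mol.
Moles of photons: 1.14×10¹⁹ / 6.022×10²³ = 1.893×10⁻⁵ mol.
Φ = 3.026×10⁻⁶ mol / 1.893×10⁻⁵ mol photons = 0.16.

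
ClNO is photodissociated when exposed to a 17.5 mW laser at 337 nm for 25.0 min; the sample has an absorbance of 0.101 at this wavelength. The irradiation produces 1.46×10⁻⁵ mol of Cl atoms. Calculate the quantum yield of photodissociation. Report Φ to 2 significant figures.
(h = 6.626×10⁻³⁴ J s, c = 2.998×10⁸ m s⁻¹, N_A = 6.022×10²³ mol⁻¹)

Φ = 0.95

Photon energy at 337 nm: hc/λ = (6.626×10⁻³⁴)(2.998×10⁸)/(337×10⁻⁹) = 5.895×10⁻¹⁹ J.
Energy delivered: (17.5 mW)(1500 s) = 26.25 J.
Photons incident: 26.25 / 5.895×10⁻¹⁹ = 4.453×10¹⁹, i.e. 4.453×10¹⁹/6.022×10²³ = 7.395×10⁻⁵ mol.
Fraction absorbed: 1 − 10^(−0.101) = 0.2075.
Photons absorbed: 0.2075 × 7.395×10⁻⁵ = 1.534×10⁻⁵ mol.
Φ = 1.46×10⁻⁵ mol / 1.534×10⁻⁵ mol photons = 0.95.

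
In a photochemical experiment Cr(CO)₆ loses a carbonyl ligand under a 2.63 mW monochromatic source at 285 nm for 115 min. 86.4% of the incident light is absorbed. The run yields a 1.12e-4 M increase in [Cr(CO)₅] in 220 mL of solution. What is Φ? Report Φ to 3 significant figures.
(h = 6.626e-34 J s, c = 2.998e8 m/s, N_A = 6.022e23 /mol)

Product: (1.12e-4 M)(0.22 L) = 2.464e-5 mol.
Photon energy at 285 nm: hc/λ = (6.626e-34)(2.998e8)/(285e-9) = 6.970e-19 J.
Energy delivered: (2.63 mW)(6900 s) = 18.15 J.
Photons incident: 18.15 / 6.970e-19 = 2.604e19, i.e. 2.604e19/6.022e23 = 4.324e-5 mol.
Photons absorbed: 0.864 × 4.324e-5 = 3.736e-5 mol.
Φ = 2.464e-5 mol / 3.736e-5 mol photons = 0.660.

Φ = 0.660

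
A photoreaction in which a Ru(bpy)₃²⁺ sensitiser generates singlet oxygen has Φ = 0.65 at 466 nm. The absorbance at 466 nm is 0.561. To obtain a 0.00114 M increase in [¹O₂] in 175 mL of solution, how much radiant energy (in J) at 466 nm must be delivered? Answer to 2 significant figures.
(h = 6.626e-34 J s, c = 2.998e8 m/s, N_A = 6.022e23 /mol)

Product: (0.00114 M)(0.175 L) = 1.995e-4 mol.
Photons that must be absorbed: 1.995e-4 / 0.65 = 3.069e-4 mol.
Fraction absorbed: 1 − 10^(−0.561) = 0.7252.
Incident photons needed: 3.069e-4 / 0.7252 = 4.232e-4 mol.
Photon energy: hc/λ = 4.263e-19 J; per mole, 2.567e5 J mol⁻¹.
Energy required: 4.232e-4 × 2.567e5 = 110 J.

110 J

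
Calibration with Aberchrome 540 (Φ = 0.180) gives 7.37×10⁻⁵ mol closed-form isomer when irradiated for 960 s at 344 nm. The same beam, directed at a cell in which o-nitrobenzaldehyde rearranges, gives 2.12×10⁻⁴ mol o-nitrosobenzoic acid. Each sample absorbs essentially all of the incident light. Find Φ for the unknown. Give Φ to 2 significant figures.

Photons absorbed by the actinometer: 7.37×10⁻⁵ / 0.180 = 4.094×10⁻⁴ mol.
Φ(unknown) = 2.12×10⁻⁴ / 4.094×10⁻⁴ = 0.52.

Φ = 0.52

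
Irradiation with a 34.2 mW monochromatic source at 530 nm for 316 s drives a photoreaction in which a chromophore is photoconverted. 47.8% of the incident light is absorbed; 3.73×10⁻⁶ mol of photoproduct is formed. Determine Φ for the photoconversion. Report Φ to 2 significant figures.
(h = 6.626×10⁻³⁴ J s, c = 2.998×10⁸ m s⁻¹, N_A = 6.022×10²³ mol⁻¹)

Photon energy at 530 nm: hc/λ = (6.626×10⁻³⁴)(2.998×10⁸)/(530×10⁻⁹) = 3.748×10⁻¹⁹ J.
Energy delivered: (34.2 mW)(316 s) = 10.81 J.
Photons incident: 10.81 / 3.748×10⁻¹⁹ = 2.884×10¹⁹, i.e. 2.884×10¹⁹/6.022×10²³ = 4.789×10⁻⁵ mol.
Photons absorbed: 0.478 × 4.789×10⁻⁵ = 2.289×10⁻⁵ mol.
Φ = 3.73×10⁻⁶ mol / 2.289×10⁻⁵ mol photons = 0.16.

Φ = 0.16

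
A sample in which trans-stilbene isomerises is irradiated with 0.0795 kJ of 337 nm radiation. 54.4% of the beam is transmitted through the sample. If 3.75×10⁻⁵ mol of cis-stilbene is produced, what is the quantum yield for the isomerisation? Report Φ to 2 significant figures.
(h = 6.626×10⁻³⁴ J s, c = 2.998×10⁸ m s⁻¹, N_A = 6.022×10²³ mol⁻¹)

Φ = 0.37

Photon energy at 337 nm: hc/λ = (6.626×10⁻³⁴)(2.998×10⁸)/(337×10⁻⁹) = 5.895×10⁻¹⁹ J.
Incident energy: 0.0795 kJ = 79.5 J.
Photons incident: 79.5 / 5.895×10⁻¹⁹ = 1.349×10²⁰, i.e. 1.349×10²⁰/6.022×10²³ = 2.240×10⁻⁴ mol.
Fraction absorbed: 1 − 54.4/100 = 0.4560.
Photons absorbed: 0.4560 × 2.240×10⁻⁴ = 1.021×10⁻⁴ mol.
Φ = 3.75×10⁻⁵ mol / 1.021×10⁻⁴ mol photons = 0.37.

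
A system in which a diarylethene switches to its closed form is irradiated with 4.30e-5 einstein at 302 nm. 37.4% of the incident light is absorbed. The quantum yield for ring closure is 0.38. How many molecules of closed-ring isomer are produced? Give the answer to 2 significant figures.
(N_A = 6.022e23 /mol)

3.7e18 molecules

Photons absorbed: 0.374 × 4.30e-5 = 1.608e-5 mol.
Product: Φ × n_abs = 0.38 × 1.608e-5 = 6.110e-6 mol.
As a count: 6.110e-6 × 6.022e23 = 3.7e18.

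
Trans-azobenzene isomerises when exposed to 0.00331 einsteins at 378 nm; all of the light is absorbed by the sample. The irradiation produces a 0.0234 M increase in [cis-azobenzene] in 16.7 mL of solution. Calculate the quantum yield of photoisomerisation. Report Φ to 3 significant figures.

Φ = 0.118

Product: (0.0234 M)(0.0167 L) = 3.908×10⁻⁴ mol.
Φ = 3.908×10⁻⁴ mol / 0.00331 mol photons = 0.118.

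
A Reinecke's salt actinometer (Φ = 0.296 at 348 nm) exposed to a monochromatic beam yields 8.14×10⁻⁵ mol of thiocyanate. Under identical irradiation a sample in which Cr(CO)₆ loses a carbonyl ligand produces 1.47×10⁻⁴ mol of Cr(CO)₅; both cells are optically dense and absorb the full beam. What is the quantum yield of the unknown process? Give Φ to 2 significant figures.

Photons absorbed by the actinometer: 8.14×10⁻⁵ / 0.296 = 2.750×10⁻⁴ mol.
Φ(unknown) = 1.47×10⁻⁴ / 2.750×10⁻⁴ = 0.53.

Φ = 0.53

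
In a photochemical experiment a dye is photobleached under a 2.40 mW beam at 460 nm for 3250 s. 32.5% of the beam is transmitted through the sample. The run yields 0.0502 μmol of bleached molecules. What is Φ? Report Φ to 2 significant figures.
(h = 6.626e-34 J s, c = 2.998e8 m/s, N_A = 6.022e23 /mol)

Φ = 0.0025

Product: 0.0502 μmol = 5.02e-8 mol.
Photon energy at 460 nm: hc/λ = (6.626e-34)(2.998e8)/(460e-9) = 4.318e-19 J.
Energy delivered: (2.40 mW)(3250 s) = 7.800 J.
Photons incident: 7.800 / 4.318e-19 = 1.806e19, i.e. 1.806e19/6.022e23 = 2.999e-5 mol.
Fraction absorbed: 1 − 32.5/100 = 0.6750.
Photons absorbed: 0.6750 × 2.999e-5 = 2.024e-5 mol.
Φ = 5.02e-8 mol / 2.024e-5 mol photons = 0.0025.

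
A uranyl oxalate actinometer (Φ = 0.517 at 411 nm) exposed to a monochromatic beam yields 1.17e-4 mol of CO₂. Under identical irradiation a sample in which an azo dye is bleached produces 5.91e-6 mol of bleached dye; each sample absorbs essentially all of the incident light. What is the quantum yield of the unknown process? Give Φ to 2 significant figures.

Photons absorbed by the actinometer: 1.17e-4 / 0.517 = 2.263e-4 mol.
Φ(unknown) = 5.91e-6 / 2.263e-4 = 0.026.

Φ = 0.026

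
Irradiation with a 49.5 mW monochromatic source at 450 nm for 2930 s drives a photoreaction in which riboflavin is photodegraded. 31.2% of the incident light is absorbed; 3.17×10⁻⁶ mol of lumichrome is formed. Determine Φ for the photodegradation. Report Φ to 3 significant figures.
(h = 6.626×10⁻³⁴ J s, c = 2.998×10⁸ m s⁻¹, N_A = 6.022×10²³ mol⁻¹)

Φ = 0.0186

Photon energy at 450 nm: hc/λ = (6.626×10⁻³⁴)(2.998×10⁸)/(450×10⁻⁹) = 4.414×10⁻¹⁹ J.
Energy delivered: (49.5 mW)(2930 s) = 145.0 J.
Photons incident: 145.0 / 4.414×10⁻¹⁹ = 3.285×10²⁰, i.e. 3.285×10²⁰/6.022×10²³ = 5.455×10⁻⁴ mol.
Photons absorbed: 0.312 × 5.455×10⁻⁴ = 1.702×10⁻⁴ mol.
Φ = 3.17×10⁻⁶ mol / 1.702×10⁻⁴ mol photons = 0.0186.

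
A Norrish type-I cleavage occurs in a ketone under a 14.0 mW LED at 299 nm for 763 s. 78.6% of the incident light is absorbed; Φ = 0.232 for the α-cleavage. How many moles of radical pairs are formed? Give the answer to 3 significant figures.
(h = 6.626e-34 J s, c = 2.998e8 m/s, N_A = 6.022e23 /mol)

Photon energy at 299 nm: hc/λ = (6.626e-34)(2.998e8)/(299e-9) = 6.644e-19 J.
Energy delivered: (14.0 mW)(763 s) = 10.68 J.
Photons incident: 10.68 / 6.644e-19 = 1.607e19, i.e. 1.607e19/6.022e23 = 2.669e-5 mol.
Photons absorbed: 0.786 × 2.669e-5 = 2.098e-5 mol.
Product: Φ × n_abs = 0.232 × 2.098e-5 = 4.867e-6 mol.

4.87e-6 mol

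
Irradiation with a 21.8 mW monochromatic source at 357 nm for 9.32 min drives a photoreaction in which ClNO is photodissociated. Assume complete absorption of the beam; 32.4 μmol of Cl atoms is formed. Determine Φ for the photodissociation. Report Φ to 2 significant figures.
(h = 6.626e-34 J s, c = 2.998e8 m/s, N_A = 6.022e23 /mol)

Product: 32.4 μmol = 3.24e-5 mol.
Photon energy at 357 nm: hc/λ = (6.626e-34)(2.998e8)/(357e-9) = 5.564e-19 J.
Energy delivered: (21.8 mW)(559.2 s) = 12.19 J.
Photons incident: 12.19 / 5.564e-19 = 2.191e19, i.e. 2.191e19/6.022e23 = 3.638e-5 mol.
Φ = 3.24e-5 mol / 3.638e-5 mol photons = 0.89.

Φ = 0.89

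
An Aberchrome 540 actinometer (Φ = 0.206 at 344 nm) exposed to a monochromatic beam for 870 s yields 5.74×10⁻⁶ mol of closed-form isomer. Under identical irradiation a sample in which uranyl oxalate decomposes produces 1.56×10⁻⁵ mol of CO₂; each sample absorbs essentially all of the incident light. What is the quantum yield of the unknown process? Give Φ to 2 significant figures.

Photons absorbed by the actinometer: 5.74×10⁻⁶ / 0.206 = 2.786×10⁻⁵ mol.
Φ(unknown) = 1.56×10⁻⁵ / 2.786×10⁻⁵ = 0.56.

Φ = 0.56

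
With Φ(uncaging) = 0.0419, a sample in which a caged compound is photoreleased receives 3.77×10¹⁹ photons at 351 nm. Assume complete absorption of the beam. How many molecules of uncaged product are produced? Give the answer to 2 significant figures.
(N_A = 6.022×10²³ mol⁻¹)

1.6×10¹⁸ molecules

Moles of photons: 3.77×10¹⁹ / 6.022×10²³ = 6.260×10⁻⁵ mol.
Product: Φ × n_abs = 0.0419 × 6.260×10⁻⁵ = 2.623×10⁻⁶ mol.
As a count: 2.623×10⁻⁶ × 6.022×10²³ = 1.6×10¹⁸.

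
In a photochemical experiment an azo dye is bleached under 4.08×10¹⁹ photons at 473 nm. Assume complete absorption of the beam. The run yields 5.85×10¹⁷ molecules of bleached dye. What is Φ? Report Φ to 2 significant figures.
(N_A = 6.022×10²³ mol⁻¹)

Φ = 0.014

Product: 5.85×10¹⁷ / 6.022×10²³ = 9.714×10⁻⁷ mol.
Moles of photons: 4.08×10¹⁹ / 6.022×10²³ = 6.775×10⁻⁵ mol.
Φ = 9.714×10⁻⁷ mol / 6.775×10⁻⁵ mol photons = 0.014.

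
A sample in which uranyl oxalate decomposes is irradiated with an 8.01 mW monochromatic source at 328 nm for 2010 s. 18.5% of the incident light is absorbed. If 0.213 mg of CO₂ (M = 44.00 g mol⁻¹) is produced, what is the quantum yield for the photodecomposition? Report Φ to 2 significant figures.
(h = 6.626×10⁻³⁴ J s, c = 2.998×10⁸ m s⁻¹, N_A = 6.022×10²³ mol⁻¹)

Φ = 0.59

Product: 0.213 mg / 44.00 g mol⁻¹ = 4.841×10⁻⁶ mol.
Photon energy at 328 nm: hc/λ = (6.626×10⁻³⁴)(2.998×10⁸)/(328×10⁻⁹) = 6.056×10⁻¹⁹ J.
Energy delivered: (8.01 mW)(2010 s) = 16.10 J.
Photons incident: 16.10 / 6.056×10⁻¹⁹ = 2.659×10¹⁹, i.e. 2.659×10¹⁹/6.022×10²³ = 4.415×10⁻⁵ mol.
Photons absorbed: 0.185 × 4.415×10⁻⁵ = 8.168×10⁻⁶ mol.
Φ = 4.841×10⁻⁶ mol / 8.168×10⁻⁶ mol photons = 0.59.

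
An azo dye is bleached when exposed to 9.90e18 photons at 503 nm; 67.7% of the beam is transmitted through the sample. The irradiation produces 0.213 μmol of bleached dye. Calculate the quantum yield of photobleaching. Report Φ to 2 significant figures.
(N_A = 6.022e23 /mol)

Product: 0.213 μmol = 2.13e-7 mol.
Moles of photons: 9.90e18 / 6.022e23 = 1.644e-5 mol.
Fraction absorbed: 1 − 67.7/100 = 0.3230.
Photons absorbed: 0.3230 × 1.644e-5 = 5.310e-6 mol.
Φ = 2.13e-7 mol / 5.310e-6 mol photons = 0.040.

Φ = 0.040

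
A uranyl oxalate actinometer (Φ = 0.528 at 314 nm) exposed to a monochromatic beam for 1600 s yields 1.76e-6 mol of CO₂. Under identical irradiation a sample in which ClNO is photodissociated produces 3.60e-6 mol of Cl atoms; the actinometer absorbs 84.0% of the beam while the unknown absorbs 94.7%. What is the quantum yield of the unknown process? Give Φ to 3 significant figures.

Φ = 0.958

Photons absorbed by the actinometer: 1.76e-6 / 0.528 = 3.333e-6 mol.
Incident flux: 3.333e-6 / 0.840 = 3.968e-6 einstein.
Absorbed by unknown: 0.947 × 3.968e-6 = 3.758e-6 mol.
Φ(unknown) = 3.60e-6 / 3.758e-6 = 0.958.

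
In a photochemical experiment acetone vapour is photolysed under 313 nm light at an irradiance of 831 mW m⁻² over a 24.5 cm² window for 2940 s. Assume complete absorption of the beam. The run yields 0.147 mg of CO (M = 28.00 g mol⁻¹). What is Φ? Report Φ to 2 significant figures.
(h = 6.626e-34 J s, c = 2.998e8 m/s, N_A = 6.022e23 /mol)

Φ = 0.34

Product: 0.147 mg / 28.00 g mol⁻¹ = 5.250e-6 mol.
Photon energy at 313 nm: hc/λ = (6.626e-34)(2.998e8)/(313e-9) = 6.347e-19 J.
Energy delivered: (831 mW m⁻²)(24.5e-4 m²)(2940 s) = 5.986 J.
Photons incident: 5.986 / 6.347e-19 = 9.431e18, i.e. 9.431e18/6.022e23 = 1.566e-5 mol.
Φ = 5.250e-6 mol / 1.566e-5 mol photons = 0.34.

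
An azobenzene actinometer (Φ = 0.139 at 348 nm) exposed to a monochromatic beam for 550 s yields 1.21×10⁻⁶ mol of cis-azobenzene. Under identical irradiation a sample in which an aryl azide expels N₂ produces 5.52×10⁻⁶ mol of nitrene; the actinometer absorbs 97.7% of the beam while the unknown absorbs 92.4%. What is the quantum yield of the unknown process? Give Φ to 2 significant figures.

Photons absorbed by the actinometer: 1.21×10⁻⁶ / 0.139 = 8.705×10⁻⁶ mol.
Incident flux: 8.705×10⁻⁶ / 0.977 = 8.910×10⁻⁶ einstein.
Absorbed by unknown: 0.924 × 8.910×10⁻⁶ = 8.233×10⁻⁶ mol.
Φ(unknown) = 5.52×10⁻⁶ / 8.233×10⁻⁶ = 0.67.

Φ = 0.67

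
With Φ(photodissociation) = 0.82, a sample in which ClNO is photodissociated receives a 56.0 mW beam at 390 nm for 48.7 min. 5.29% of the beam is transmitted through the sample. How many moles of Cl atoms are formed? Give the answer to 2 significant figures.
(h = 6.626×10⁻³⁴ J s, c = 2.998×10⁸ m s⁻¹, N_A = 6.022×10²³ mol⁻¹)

4.1×10⁻⁴ mol

Photon energy at 390 nm: hc/λ = (6.626×10⁻³⁴)(2.998×10⁸)/(390×10⁻⁹) = 5.094×10⁻¹⁹ J.
Energy delivered: (56.0 mW)(2922 s) = 163.6 J.
Photons incident: 163.6 / 5.094×10⁻¹⁹ = 3.212×10²⁰, i.e. 3.212×10²⁰/6.022×10²³ = 5.334×10⁻⁴ mol.
Fraction absorbed: 1 − 5.29/100 = 0.9471.
Photons absorbed: 0.9471 × 5.334×10⁻⁴ = 5.052×10⁻⁴ mol.
Product: Φ × n_abs = 0.82 × 5.052×10⁻⁴ = 4.143×10⁻⁴ mol.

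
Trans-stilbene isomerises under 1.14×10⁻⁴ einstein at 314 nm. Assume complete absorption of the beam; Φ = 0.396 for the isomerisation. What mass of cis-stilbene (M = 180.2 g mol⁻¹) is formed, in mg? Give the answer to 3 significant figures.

8.13 mg

Product: Φ × n_abs = 0.396 × 1.14×10⁻⁴ = 4.514×10⁻⁵ mol.
Mass: 4.514×10⁻⁵ × 180.2 = 0.008134 g = 8.13 mg.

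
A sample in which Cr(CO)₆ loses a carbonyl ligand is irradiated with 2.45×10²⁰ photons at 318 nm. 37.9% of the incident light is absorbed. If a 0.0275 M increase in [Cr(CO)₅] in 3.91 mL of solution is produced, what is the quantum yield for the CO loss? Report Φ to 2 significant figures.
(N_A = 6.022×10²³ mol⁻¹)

Φ = 0.70

Product: (0.0275 M)(0.00391 L) = 1.075×10⁻⁴ mol.
Moles of photons: 2.45×10²⁰ / 6.022×10²³ = 4.068×10⁻⁴ mol.
Photons absorbed: 0.379 × 4.068×10⁻⁴ = 1.542×10⁻⁴ mol.
Φ = 1.075×10⁻⁴ mol / 1.542×10⁻⁴ mol photons = 0.70.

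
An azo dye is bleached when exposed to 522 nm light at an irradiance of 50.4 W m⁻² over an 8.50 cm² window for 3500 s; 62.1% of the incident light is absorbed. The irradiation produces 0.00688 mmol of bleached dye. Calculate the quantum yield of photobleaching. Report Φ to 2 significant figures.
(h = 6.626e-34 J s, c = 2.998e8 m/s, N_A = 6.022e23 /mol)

Φ = 0.017

Product: 0.00688 mmol = 6.88e-6 mol.
Photon energy at 522 nm: hc/λ = (6.626e-34)(2.998e8)/(522e-9) = 3.806e-19 J.
Energy delivered: (50.4 W m⁻²)(8.50e-4 m²)(3500 s) = 149.9 J.
Photons incident: 149.9 / 3.806e-19 = 3.939e20, i.e. 3.939e20/6.022e23 = 6.541e-4 mol.
Photons absorbed: 0.621 × 6.541e-4 = 4.062e-4 mol.
Φ = 6.88e-6 mol / 4.062e-4 mol photons = 0.017.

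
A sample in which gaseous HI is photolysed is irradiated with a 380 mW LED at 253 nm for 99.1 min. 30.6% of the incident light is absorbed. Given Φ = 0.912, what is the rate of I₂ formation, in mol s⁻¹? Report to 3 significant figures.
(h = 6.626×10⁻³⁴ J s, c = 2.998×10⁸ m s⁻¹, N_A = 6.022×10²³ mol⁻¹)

Photon energy at 253 nm: hc/λ = (6.626×10⁻³⁴)(2.998×10⁸)/(253×10⁻⁹) = 7.852×10⁻¹⁹ J.
Energy delivered: (380 mW)(5946 s) = 2259 J.
Photons incident: 2259 / 7.852×10⁻¹⁹ = 2.877×10²¹, i.e. 2.877×10²¹/6.022×10²³ = 0.004777 mol.
Photons absorbed: 0.306 × 0.004777 = 0.001462 mol.
Product formed: 0.912 × 0.001462 = 0.001333 mol.
Rate: 0.001333 / 5946 s = 2.24×10⁻⁷ mol s⁻¹.

2.24×10⁻⁷ mol s⁻¹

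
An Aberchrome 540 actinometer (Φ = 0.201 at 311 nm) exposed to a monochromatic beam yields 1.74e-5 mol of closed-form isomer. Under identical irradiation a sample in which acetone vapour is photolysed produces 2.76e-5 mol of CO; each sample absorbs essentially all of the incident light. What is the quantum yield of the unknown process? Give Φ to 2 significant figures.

Photons absorbed by the actinometer: 1.74e-5 / 0.201 = 8.657e-5 mol.
Φ(unknown) = 2.76e-5 / 8.657e-5 = 0.32.

Φ = 0.32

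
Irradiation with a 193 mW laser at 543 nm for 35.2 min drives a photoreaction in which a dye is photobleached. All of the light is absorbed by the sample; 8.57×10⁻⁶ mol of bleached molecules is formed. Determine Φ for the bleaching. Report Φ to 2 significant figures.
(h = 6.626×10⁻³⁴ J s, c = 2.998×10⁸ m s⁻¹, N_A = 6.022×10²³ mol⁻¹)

Photon energy at 543 nm: hc/λ = (6.626×10⁻³⁴)(2.998×10⁸)/(543×10⁻⁹) = 3.658×10⁻¹⁹ J.
Energy delivered: (193 mW)(2112 s) = 407.6 J.
Photons incident: 407.6 / 3.658×10⁻¹⁹ = 1.114×10²¹, i.e. 1.114×10²¹/6.022×10²³ = 0.001850 mol.
Φ = 8.57×10⁻⁶ mol / 0.001850 mol photons = 0.0046.

Φ = 0.0046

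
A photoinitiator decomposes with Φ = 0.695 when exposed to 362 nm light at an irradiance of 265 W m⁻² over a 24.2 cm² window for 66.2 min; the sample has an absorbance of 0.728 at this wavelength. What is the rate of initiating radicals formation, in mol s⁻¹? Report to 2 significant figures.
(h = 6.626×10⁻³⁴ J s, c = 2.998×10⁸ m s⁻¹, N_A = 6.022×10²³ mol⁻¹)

Photon energy at 362 nm: hc/λ = (6.626×10⁻³⁴)(2.998×10⁸)/(362×10⁻⁹) = 5.487×10⁻¹⁹ J.
Energy delivered: (265 W m⁻²)(24.2×10⁻⁴ m²)(3972 s) = 2547 J.
Photons incident: 2547 / 5.487×10⁻¹⁹ = 4.642×10²¹, i.e. 4.642×10²¹/6.022×10²³ = 0.007708 mol.
Fraction absorbed: 1 − 10^(−0.728) = 0.8129.
Photons absorbed: 0.8129 × 0.007708 = 0.006266 mol.
Product formed: 0.695 × 0.006266 = 0.004355 mol.
Rate: 0.004355 / 3972 s = 1.1×10⁻⁶ mol s⁻¹.

1.1×10⁻⁶ mol s⁻¹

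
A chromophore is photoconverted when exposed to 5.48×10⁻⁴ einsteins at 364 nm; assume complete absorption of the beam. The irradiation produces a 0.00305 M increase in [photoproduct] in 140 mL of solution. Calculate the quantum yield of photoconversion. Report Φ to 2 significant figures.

Φ = 0.78

Product: (0.00305 M)(0.14 L) = 4.270×10⁻⁴ mol.
Φ = 4.270×10⁻⁴ mol / 5.48×10⁻⁴ mol photons = 0.78.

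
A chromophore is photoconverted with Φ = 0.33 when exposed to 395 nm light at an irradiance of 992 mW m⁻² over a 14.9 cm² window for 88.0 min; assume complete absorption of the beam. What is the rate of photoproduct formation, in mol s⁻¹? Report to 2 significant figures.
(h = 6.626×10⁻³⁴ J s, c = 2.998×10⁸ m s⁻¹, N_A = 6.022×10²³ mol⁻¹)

Photon energy at 395 nm: hc/λ = (6.626×10⁻³⁴)(2.998×10⁸)/(395×10⁻⁹) = 5.029×10⁻¹⁹ J.
Energy delivered: (992 mW m⁻²)(14.9×10⁻⁴ m²)(5280 s) = 7.804 J.
Photons incident: 7.804 / 5.029×10⁻¹⁹ = 1.552×10¹⁹, i.e. 1.552×10¹⁹/6.022×10²³ = 2.577×10⁻⁵ mol.
Product formed: 0.33 × 2.577×10⁻⁵ = 8.504×10⁻⁶ mol.
Rate: 8.504×10⁻⁶ / 5280 s = 1.6×10⁻⁹ mol s⁻¹.

1.6×10⁻⁹ mol s⁻¹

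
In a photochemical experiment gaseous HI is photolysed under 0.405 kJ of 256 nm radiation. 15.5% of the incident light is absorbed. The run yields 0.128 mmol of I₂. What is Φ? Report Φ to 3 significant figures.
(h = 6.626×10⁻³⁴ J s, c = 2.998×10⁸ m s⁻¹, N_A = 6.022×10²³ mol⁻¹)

Φ = 0.953

Product: 0.128 mmol = 1.28×10⁻⁴ mol.
Photon energy at 256 nm: hc/λ = (6.626×10⁻³⁴)(2.998×10⁸)/(256×10⁻⁹) = 7.760×10⁻¹⁹ J.
Incident energy: 0.405 kJ = 405 J.
Photons incident: 405 / 7.760×10⁻¹⁹ = 5.219×10²⁰, i.e. 5.219×10²⁰/6.022×10²³ = 8.667×10⁻⁴ mol.
Photons absorbed: 0.155 × 8.667×10⁻⁴ = 1.343×10⁻⁴ mol.
Φ = 1.28×10⁻⁴ mol / 1.343×10⁻⁴ mol photons = 0.953.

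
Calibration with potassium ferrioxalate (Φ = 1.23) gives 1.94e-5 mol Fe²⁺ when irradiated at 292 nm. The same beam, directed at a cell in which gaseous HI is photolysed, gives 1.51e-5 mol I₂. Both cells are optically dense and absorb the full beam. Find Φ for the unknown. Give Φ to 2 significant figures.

Φ = 0.96

Photons absorbed by the actinometer: 1.94e-5 / 1.23 = 1.577e-5 mol.
Φ(unknown) = 1.51e-5 / 1.577e-5 = 0.96.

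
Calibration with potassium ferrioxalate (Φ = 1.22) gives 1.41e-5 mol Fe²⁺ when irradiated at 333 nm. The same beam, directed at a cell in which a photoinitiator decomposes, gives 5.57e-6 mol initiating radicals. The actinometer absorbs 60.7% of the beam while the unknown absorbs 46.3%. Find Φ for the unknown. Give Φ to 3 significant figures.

Photons absorbed by the actinometer: 1.41e-5 / 1.22 = 1.156e-5 mol.
Incident flux: 1.156e-5 / 0.607 = 1.904e-5 einstein.
Absorbed by unknown: 0.463 × 1.904e-5 = 8.816e-6 mol.
Φ(unknown) = 5.57e-6 / 8.816e-6 = 0.632.

Φ = 0.632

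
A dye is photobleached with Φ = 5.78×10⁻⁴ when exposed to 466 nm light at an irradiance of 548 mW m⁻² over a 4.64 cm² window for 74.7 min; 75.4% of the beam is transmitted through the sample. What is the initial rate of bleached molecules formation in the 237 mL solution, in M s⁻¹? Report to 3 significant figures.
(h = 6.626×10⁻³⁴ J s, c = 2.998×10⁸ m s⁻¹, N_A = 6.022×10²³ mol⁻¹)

Photon energy at 466 nm: hc/λ = (6.626×10⁻³⁴)(2.998×10⁸)/(466×10⁻⁹) = 4.263×10⁻¹⁹ J.
Energy delivered: (548 mW m⁻²)(4.64×10⁻⁴ m²)(4482 s) = 1.140 J.
Photons incident: 1.140 / 4.263×10⁻¹⁹ = 2.674×10¹⁸, i.e. 2.674×10¹⁸/6.022×10²³ = 4.440×10⁻⁶ mol.
Fraction absorbed: 1 − 75.4/100 = 0.2460.
Photons absorbed: 0.2460 × 4.440×10⁻⁶ = 1.092×10⁻⁶ mol.
Product formed: 5.78×10⁻⁴ × 1.092×10⁻⁶ = 6.312×10⁻¹⁰ mol.
Rate: 6.312×10⁻¹⁰ mol / (4482 s × 0.237 L) = 5.94×10⁻¹³ M s⁻¹.

5.94×10⁻¹³ M s⁻¹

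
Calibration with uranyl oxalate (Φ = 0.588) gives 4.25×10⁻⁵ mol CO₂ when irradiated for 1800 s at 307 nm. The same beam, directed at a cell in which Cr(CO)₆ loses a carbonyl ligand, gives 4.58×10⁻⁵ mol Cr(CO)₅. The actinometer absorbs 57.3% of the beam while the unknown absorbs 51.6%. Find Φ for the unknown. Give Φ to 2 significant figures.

Φ = 0.70

Photons absorbed by the actinometer: 4.25×10⁻⁵ / 0.588 = 7.228×10⁻⁵ mol.
Incident flux: 7.228×10⁻⁵ / 0.573 = 1.261×10⁻⁴ einstein.
Absorbed by unknown: 0.516 × 1.261×10⁻⁴ = 6.507×10⁻⁵ mol.
Φ(unknown) = 4.58×10⁻⁵ / 6.507×10⁻⁵ = 0.70.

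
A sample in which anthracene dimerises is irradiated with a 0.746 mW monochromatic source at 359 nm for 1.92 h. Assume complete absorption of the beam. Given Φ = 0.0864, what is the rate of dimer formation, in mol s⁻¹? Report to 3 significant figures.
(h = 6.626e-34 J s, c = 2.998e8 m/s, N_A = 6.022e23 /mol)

Photon energy at 359 nm: hc/λ = (6.626e-34)(2.998e8)/(359e-9) = 5.533e-19 J.
Energy delivered: (0.746 mW)(6912 s) = 5.156 J.
Photons incident: 5.156 / 5.533e-19 = 9.319e18, i.e. 9.319e18/6.022e23 = 1.547e-5 mol.
Product formed: 0.0864 × 1.547e-5 = 1.337e-6 mol.
Rate: 1.337e-6 / 6912 s = 1.93e-10 mol s⁻¹.

1.93e-10 mol s⁻¹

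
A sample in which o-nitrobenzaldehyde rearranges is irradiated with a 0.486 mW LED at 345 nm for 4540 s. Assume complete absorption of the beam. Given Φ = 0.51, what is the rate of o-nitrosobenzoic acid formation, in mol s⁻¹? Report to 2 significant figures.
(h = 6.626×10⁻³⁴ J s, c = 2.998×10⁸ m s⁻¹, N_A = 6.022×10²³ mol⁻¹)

Photon energy at 345 nm: hc/λ = (6.626×10⁻³⁴)(2.998×10⁸)/(345×10⁻⁹) = 5.758×10⁻¹⁹ J.
Energy delivered: (0.486 mW)(4540 s) = 2.206 J.
Photons incident: 2.206 / 5.758×10⁻¹⁹ = 3.831×10¹⁸, i.e. 3.831×10¹⁸/6.022×10²³ = 6.362×10⁻⁶ mol.
Product formed: 0.51 × 6.362×10⁻⁶ = 3.245×10⁻⁶ mol.
Rate: 3.245×10⁻⁶ / 4540 s = 7.1×10⁻¹⁰ mol s⁻¹.

7.1×10⁻¹⁰ mol s⁻¹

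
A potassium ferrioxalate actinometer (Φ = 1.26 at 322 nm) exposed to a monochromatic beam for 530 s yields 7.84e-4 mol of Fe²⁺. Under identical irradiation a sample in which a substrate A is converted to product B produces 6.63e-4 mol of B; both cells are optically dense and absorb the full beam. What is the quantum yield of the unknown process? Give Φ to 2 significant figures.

Photons absorbed by the actinometer: 7.84e-4 / 1.26 = 6.222e-4 mol.
Φ(unknown) = 6.63e-4 / 6.222e-4 = 1.1.

Φ = 1.1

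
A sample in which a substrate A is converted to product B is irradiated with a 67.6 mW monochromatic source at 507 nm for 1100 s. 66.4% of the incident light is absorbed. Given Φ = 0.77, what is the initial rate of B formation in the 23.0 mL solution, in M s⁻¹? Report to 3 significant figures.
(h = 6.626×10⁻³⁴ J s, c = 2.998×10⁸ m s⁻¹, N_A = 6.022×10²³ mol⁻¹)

Photon energy at 507 nm: hc/λ = (6.626×10⁻³⁴)(2.998×10⁸)/(507×10⁻⁹) = 3.918×10⁻¹⁹ J.
Energy delivered: (67.6 mW)(1100 s) = 74.36 J.
Photons incident: 74.36 / 3.918×10⁻¹⁹ = 1.898×10²⁰, i.e. 1.898×10²⁰/6.022×10²³ = 3.152×10⁻⁴ mol.
Photons absorbed: 0.664 × 3.152×10⁻⁴ = 2.093×10⁻⁴ mol.
Product formed: 0.77 × 2.093×10⁻⁴ = 1.612×10⁻⁴ mol.
Rate: 1.612×10⁻⁴ mol / (1100 s × 0.023 L) = 6.37×10⁻⁶ M s⁻¹.

6.37×10⁻⁶ M s⁻¹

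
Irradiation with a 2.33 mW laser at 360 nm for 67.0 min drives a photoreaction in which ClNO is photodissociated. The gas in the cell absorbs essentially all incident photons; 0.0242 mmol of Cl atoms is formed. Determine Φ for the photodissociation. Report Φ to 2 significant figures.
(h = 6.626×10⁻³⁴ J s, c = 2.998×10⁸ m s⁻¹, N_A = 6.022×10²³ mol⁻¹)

Product: 0.0242 mmol = 2.42×10⁻⁵ mol.
Photon energy at 360 nm: hc/λ = (6.626×10⁻³⁴)(2.998×10⁸)/(360×10⁻⁹) = 5.518×10⁻¹⁹ J.
Energy delivered: (2.33 mW)(4020 s) = 9.367 J.
Photons incident: 9.367 / 5.518×10⁻¹⁹ = 1.698×10¹⁹, i.e. 1.698×10¹⁹/6.022×10²³ = 2.820×10⁻⁵ mol.
Φ = 2.42×10⁻⁵ mol / 2.820×10⁻⁵ mol photons = 0.86.

Φ = 0.86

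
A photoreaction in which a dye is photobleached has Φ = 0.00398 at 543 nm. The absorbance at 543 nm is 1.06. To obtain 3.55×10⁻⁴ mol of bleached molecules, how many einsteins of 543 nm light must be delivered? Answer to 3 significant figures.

0.0977 einstein

Photons that must be absorbed: 3.55×10⁻⁴ / 0.00398 = 0.08920 mol.
Fraction absorbed: 1 − 10^(−1.06) = 0.9129.
Incident photons needed: 0.08920 / 0.9129 = 0.09771 mol.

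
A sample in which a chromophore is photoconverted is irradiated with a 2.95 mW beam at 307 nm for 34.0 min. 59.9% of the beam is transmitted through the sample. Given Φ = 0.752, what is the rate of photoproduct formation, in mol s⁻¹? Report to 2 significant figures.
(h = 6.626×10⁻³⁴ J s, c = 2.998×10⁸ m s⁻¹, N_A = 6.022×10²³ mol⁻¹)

Photon energy at 307 nm: hc/λ = (6.626×10⁻³⁴)(2.998×10⁸)/(307×10⁻⁹) = 6.471×10⁻¹⁹ J.
Energy delivered: (2.95 mW)(2040 s) = 6.018 J.
Photons incident: 6.018 / 6.471×10⁻¹⁹ = 9.300×10¹⁸, i.e. 9.300×10¹⁸/6.022×10²³ = 1.544×10⁻⁵ mol.
Fraction absorbed: 1 − 59.9/100 = 0.4010.
Photons absorbed: 0.4010 × 1.544×10⁻⁵ = 6.191×10⁻⁶ mol.
Product formed: 0.752 × 6.191×10⁻⁶ = 4.656×10⁻⁶ mol.
Rate: 4.656×10⁻⁶ / 2040 s = 2.3×10⁻⁹ mol s⁻¹.

2.3×10⁻⁹ mol s⁻¹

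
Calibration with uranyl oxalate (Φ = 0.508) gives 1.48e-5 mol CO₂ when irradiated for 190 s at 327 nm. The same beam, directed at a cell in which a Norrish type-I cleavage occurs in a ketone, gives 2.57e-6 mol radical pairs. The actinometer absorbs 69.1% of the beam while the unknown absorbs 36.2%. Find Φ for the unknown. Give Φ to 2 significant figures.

Photons absorbed by the actinometer: 1.48e-5 / 0.508 = 2.913e-5 mol.
Incident flux: 2.913e-5 / 0.691 = 4.216e-5 einstein.
Absorbed by unknown: 0.362 × 4.216e-5 = 1.526e-5 mol.
Φ(unknown) = 2.57e-6 / 1.526e-5 = 0.17.

Φ = 0.17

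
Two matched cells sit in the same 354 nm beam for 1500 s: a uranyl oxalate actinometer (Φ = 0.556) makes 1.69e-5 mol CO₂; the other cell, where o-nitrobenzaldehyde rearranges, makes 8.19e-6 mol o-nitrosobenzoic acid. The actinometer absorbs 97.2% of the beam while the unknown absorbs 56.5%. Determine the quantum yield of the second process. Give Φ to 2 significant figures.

Photons absorbed by the actinometer: 1.69e-5 / 0.556 = 3.040e-5 mol.
Incident flux: 3.040e-5 / 0.972 = 3.128e-5 einstein.
Absorbed by unknown: 0.565 × 3.128e-5 = 1.767e-5 mol.
Φ(unknown) = 8.19e-6 / 1.767e-5 = 0.46.

Φ = 0.46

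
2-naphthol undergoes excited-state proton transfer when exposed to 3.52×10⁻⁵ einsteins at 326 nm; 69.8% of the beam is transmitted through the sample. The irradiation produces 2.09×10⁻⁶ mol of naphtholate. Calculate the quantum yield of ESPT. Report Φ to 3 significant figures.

Φ = 0.197

Fraction absorbed: 1 − 69.8/100 = 0.3020.
Photons absorbed: 0.3020 × 3.52×10⁻⁵ = 1.063×10⁻⁵ mol.
Φ = 2.09×10⁻⁶ mol / 1.063×10⁻⁵ mol photons = 0.197.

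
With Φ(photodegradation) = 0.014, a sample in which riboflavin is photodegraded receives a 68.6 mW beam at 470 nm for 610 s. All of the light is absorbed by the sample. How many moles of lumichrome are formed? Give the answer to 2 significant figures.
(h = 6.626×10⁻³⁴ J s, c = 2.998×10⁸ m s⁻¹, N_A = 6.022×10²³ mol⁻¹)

Photon energy at 470 nm: hc/λ = (6.626×10⁻³⁴)(2.998×10⁸)/(470×10⁻⁹) = 4.227×10⁻¹⁹ J.
Energy delivered: (68.6 mW)(610 s) = 41.85 J.
Photons incident: 41.85 / 4.227×10⁻¹⁹ = 9.901×10¹⁹, i.e. 9.901×10¹⁹/6.022×10²³ = 1.644×10⁻⁴ mol.
Product: Φ × n_abs = 0.014 × 1.644×10⁻⁴ = 2.302×10⁻⁶ mol.

2.3×10⁻⁶ mol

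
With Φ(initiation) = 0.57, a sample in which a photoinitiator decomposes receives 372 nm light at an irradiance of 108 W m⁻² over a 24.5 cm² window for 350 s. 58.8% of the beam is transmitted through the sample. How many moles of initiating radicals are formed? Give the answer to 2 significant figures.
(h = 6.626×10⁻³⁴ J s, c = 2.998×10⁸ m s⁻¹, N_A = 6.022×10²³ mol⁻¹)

Photon energy at 372 nm: hc/λ = (6.626×10⁻³⁴)(2.998×10⁸)/(372×10⁻⁹) = 5.340×10⁻¹⁹ J.
Energy delivered: (108 W m⁻²)(24.5×10⁻⁴ m²)(350 s) = 92.61 J.
Photons incident: 92.61 / 5.340×10⁻¹⁹ = 1.734×10²⁰, i.e. 1.734×10²⁰/6.022×10²³ = 2.879×10⁻⁴ mol.
Fraction absorbed: 1 − 58.8/100 = 0.4120.
Photons absorbed: 0.4120 × 2.879×10⁻⁴ = 1.186×10⁻⁴ mol.
Product: Φ × n_abs = 0.57 × 1.186×10⁻⁴ = 6.760×10⁻⁵ mol.

6.8×10⁻⁵ mol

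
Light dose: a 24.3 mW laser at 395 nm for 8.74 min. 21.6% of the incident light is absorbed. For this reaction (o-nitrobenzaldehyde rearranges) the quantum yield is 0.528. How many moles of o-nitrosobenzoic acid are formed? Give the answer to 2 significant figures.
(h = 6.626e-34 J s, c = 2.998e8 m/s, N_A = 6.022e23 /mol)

Photon energy at 395 nm: hc/λ = (6.626e-34)(2.998e8)/(395e-9) = 5.029e-19 J.
Energy delivered: (24.3 mW)(524.4 s) = 12.74 J.
Photons incident: 12.74 / 5.029e-19 = 2.533e19, i.e. 2.533e19/6.022e23 = 4.206e-5 mol.
Photons absorbed: 0.216 × 4.206e-5 = 9.085e-6 mol.
Product: Φ × n_abs = 0.528 × 9.085e-6 = 4.797e-6 mol.

4.8e-6 mol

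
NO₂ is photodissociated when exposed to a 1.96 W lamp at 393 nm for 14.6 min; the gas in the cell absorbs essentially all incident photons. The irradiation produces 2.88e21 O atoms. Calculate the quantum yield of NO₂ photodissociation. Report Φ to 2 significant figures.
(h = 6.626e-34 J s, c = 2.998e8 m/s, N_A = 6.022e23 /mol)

Product: 2.88e21 / 6.022e23 = 0.004782 mol.
Photon energy at 393 nm: hc/λ = (6.626e-34)(2.998e8)/(393e-9) = 5.055e-19 J.
Energy delivered: (1.96 W)(876 s) = 1717 J.
Photons incident: 1717 / 5.055e-19 = 3.397e21, i.e. 3.397e21/6.022e23 = 0.005641 mol.
Φ = 0.004782 mol / 0.005641 mol photons = 0.85.

Φ = 0.85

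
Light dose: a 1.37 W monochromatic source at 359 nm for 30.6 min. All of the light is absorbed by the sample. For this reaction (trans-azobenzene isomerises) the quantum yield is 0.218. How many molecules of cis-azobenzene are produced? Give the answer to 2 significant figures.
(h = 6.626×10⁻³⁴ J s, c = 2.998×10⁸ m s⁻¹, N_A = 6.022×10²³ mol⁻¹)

Photon energy at 359 nm: hc/λ = (6.626×10⁻³⁴)(2.998×10⁸)/(359×10⁻⁹) = 5.533×10⁻¹⁹ J.
Energy delivered: (1.37 W)(1836 s) = 2515 J.
Photons incident: 2515 / 5.533×10⁻¹⁹ = 4.545×10²¹, i.e. 4.545×10²¹/6.022×10²³ = 0.007547 mol.
Product: Φ × n_abs = 0.218 × 0.007547 = 0.001645 mol.
As a count: 0.001645 × 6.022×10²³ = 9.9×10²⁰.

9.9×10²⁰ molecules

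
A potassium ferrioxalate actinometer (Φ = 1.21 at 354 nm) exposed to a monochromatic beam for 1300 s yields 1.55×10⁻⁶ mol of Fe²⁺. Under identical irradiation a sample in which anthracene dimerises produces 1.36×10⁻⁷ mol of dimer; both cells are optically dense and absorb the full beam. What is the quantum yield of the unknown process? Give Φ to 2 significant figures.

Φ = 0.11

Photons absorbed by the actinometer: 1.55×10⁻⁶ / 1.21 = 1.281×10⁻⁶ mol.
Φ(unknown) = 1.36×10⁻⁷ / 1.281×10⁻⁶ = 0.11.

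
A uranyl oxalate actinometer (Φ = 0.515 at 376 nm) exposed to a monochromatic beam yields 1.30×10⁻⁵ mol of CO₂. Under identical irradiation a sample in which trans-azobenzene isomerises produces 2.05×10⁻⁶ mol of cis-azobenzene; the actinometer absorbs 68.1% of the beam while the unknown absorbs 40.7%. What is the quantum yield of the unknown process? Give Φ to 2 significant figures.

Φ = 0.14

Photons absorbed by the actinometer: 1.30×10⁻⁵ / 0.515 = 2.524×10⁻⁵ mol.
Incident flux: 2.524×10⁻⁵ / 0.681 = 3.706×10⁻⁵ einstein.
Absorbed by unknown: 0.407 × 3.706×10⁻⁵ = 1.508×10⁻⁵ mol.
Φ(unknown) = 2.05×10⁻⁶ / 1.508×10⁻⁵ = 0.14.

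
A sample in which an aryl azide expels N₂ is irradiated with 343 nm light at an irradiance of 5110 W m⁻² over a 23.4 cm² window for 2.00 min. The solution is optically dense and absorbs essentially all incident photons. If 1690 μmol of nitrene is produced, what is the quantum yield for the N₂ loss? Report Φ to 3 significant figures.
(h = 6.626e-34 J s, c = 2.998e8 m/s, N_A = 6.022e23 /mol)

Φ = 0.411

Product: 1690 μmol = 0.00169 mol.
Photon energy at 343 nm: hc/λ = (6.626e-34)(2.998e8)/(343e-9) = 5.791e-19 J.
Energy delivered: (5110 W m⁻²)(23.4e-4 m²)(120 s) = 1435 J.
Photons incident: 1435 / 5.791e-19 = 2.478e21, i.e. 2.478e21/6.022e23 = 0.004115 mol.
Φ = 0.00169 mol / 0.004115 mol photons = 0.411.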